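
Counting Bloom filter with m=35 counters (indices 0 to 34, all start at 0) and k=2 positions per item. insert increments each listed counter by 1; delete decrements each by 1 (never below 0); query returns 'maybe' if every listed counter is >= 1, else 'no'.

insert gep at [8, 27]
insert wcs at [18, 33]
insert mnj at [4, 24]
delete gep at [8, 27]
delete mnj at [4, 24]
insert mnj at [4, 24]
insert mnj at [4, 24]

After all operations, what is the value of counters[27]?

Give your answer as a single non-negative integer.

Answer: 0

Derivation:
Step 1: insert gep at [8, 27] -> counters=[0,0,0,0,0,0,0,0,1,0,0,0,0,0,0,0,0,0,0,0,0,0,0,0,0,0,0,1,0,0,0,0,0,0,0]
Step 2: insert wcs at [18, 33] -> counters=[0,0,0,0,0,0,0,0,1,0,0,0,0,0,0,0,0,0,1,0,0,0,0,0,0,0,0,1,0,0,0,0,0,1,0]
Step 3: insert mnj at [4, 24] -> counters=[0,0,0,0,1,0,0,0,1,0,0,0,0,0,0,0,0,0,1,0,0,0,0,0,1,0,0,1,0,0,0,0,0,1,0]
Step 4: delete gep at [8, 27] -> counters=[0,0,0,0,1,0,0,0,0,0,0,0,0,0,0,0,0,0,1,0,0,0,0,0,1,0,0,0,0,0,0,0,0,1,0]
Step 5: delete mnj at [4, 24] -> counters=[0,0,0,0,0,0,0,0,0,0,0,0,0,0,0,0,0,0,1,0,0,0,0,0,0,0,0,0,0,0,0,0,0,1,0]
Step 6: insert mnj at [4, 24] -> counters=[0,0,0,0,1,0,0,0,0,0,0,0,0,0,0,0,0,0,1,0,0,0,0,0,1,0,0,0,0,0,0,0,0,1,0]
Step 7: insert mnj at [4, 24] -> counters=[0,0,0,0,2,0,0,0,0,0,0,0,0,0,0,0,0,0,1,0,0,0,0,0,2,0,0,0,0,0,0,0,0,1,0]
Final counters=[0,0,0,0,2,0,0,0,0,0,0,0,0,0,0,0,0,0,1,0,0,0,0,0,2,0,0,0,0,0,0,0,0,1,0] -> counters[27]=0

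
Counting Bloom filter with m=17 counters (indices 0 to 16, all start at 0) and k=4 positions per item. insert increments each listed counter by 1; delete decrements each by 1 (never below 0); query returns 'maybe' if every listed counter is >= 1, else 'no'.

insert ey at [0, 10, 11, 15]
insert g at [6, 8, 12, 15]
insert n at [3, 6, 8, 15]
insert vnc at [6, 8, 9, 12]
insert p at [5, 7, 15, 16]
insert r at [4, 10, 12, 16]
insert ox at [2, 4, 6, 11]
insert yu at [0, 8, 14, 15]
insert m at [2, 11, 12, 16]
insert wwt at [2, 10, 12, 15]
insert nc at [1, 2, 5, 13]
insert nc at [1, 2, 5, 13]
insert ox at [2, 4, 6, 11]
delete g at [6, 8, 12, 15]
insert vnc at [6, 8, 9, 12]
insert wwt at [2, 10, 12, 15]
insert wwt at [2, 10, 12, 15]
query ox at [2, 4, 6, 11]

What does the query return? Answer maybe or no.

Step 1: insert ey at [0, 10, 11, 15] -> counters=[1,0,0,0,0,0,0,0,0,0,1,1,0,0,0,1,0]
Step 2: insert g at [6, 8, 12, 15] -> counters=[1,0,0,0,0,0,1,0,1,0,1,1,1,0,0,2,0]
Step 3: insert n at [3, 6, 8, 15] -> counters=[1,0,0,1,0,0,2,0,2,0,1,1,1,0,0,3,0]
Step 4: insert vnc at [6, 8, 9, 12] -> counters=[1,0,0,1,0,0,3,0,3,1,1,1,2,0,0,3,0]
Step 5: insert p at [5, 7, 15, 16] -> counters=[1,0,0,1,0,1,3,1,3,1,1,1,2,0,0,4,1]
Step 6: insert r at [4, 10, 12, 16] -> counters=[1,0,0,1,1,1,3,1,3,1,2,1,3,0,0,4,2]
Step 7: insert ox at [2, 4, 6, 11] -> counters=[1,0,1,1,2,1,4,1,3,1,2,2,3,0,0,4,2]
Step 8: insert yu at [0, 8, 14, 15] -> counters=[2,0,1,1,2,1,4,1,4,1,2,2,3,0,1,5,2]
Step 9: insert m at [2, 11, 12, 16] -> counters=[2,0,2,1,2,1,4,1,4,1,2,3,4,0,1,5,3]
Step 10: insert wwt at [2, 10, 12, 15] -> counters=[2,0,3,1,2,1,4,1,4,1,3,3,5,0,1,6,3]
Step 11: insert nc at [1, 2, 5, 13] -> counters=[2,1,4,1,2,2,4,1,4,1,3,3,5,1,1,6,3]
Step 12: insert nc at [1, 2, 5, 13] -> counters=[2,2,5,1,2,3,4,1,4,1,3,3,5,2,1,6,3]
Step 13: insert ox at [2, 4, 6, 11] -> counters=[2,2,6,1,3,3,5,1,4,1,3,4,5,2,1,6,3]
Step 14: delete g at [6, 8, 12, 15] -> counters=[2,2,6,1,3,3,4,1,3,1,3,4,4,2,1,5,3]
Step 15: insert vnc at [6, 8, 9, 12] -> counters=[2,2,6,1,3,3,5,1,4,2,3,4,5,2,1,5,3]
Step 16: insert wwt at [2, 10, 12, 15] -> counters=[2,2,7,1,3,3,5,1,4,2,4,4,6,2,1,6,3]
Step 17: insert wwt at [2, 10, 12, 15] -> counters=[2,2,8,1,3,3,5,1,4,2,5,4,7,2,1,7,3]
Query ox: check counters[2]=8 counters[4]=3 counters[6]=5 counters[11]=4 -> maybe

Answer: maybe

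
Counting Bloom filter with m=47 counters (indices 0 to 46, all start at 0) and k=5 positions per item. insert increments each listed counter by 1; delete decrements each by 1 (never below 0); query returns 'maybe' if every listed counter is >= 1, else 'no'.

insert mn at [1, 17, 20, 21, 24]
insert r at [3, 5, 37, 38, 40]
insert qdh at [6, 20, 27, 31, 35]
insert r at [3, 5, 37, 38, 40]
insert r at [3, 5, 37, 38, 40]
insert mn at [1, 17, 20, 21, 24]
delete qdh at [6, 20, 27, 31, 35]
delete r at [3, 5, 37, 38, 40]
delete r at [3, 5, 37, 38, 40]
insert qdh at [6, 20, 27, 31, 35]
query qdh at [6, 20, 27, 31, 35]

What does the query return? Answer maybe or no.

Step 1: insert mn at [1, 17, 20, 21, 24] -> counters=[0,1,0,0,0,0,0,0,0,0,0,0,0,0,0,0,0,1,0,0,1,1,0,0,1,0,0,0,0,0,0,0,0,0,0,0,0,0,0,0,0,0,0,0,0,0,0]
Step 2: insert r at [3, 5, 37, 38, 40] -> counters=[0,1,0,1,0,1,0,0,0,0,0,0,0,0,0,0,0,1,0,0,1,1,0,0,1,0,0,0,0,0,0,0,0,0,0,0,0,1,1,0,1,0,0,0,0,0,0]
Step 3: insert qdh at [6, 20, 27, 31, 35] -> counters=[0,1,0,1,0,1,1,0,0,0,0,0,0,0,0,0,0,1,0,0,2,1,0,0,1,0,0,1,0,0,0,1,0,0,0,1,0,1,1,0,1,0,0,0,0,0,0]
Step 4: insert r at [3, 5, 37, 38, 40] -> counters=[0,1,0,2,0,2,1,0,0,0,0,0,0,0,0,0,0,1,0,0,2,1,0,0,1,0,0,1,0,0,0,1,0,0,0,1,0,2,2,0,2,0,0,0,0,0,0]
Step 5: insert r at [3, 5, 37, 38, 40] -> counters=[0,1,0,3,0,3,1,0,0,0,0,0,0,0,0,0,0,1,0,0,2,1,0,0,1,0,0,1,0,0,0,1,0,0,0,1,0,3,3,0,3,0,0,0,0,0,0]
Step 6: insert mn at [1, 17, 20, 21, 24] -> counters=[0,2,0,3,0,3,1,0,0,0,0,0,0,0,0,0,0,2,0,0,3,2,0,0,2,0,0,1,0,0,0,1,0,0,0,1,0,3,3,0,3,0,0,0,0,0,0]
Step 7: delete qdh at [6, 20, 27, 31, 35] -> counters=[0,2,0,3,0,3,0,0,0,0,0,0,0,0,0,0,0,2,0,0,2,2,0,0,2,0,0,0,0,0,0,0,0,0,0,0,0,3,3,0,3,0,0,0,0,0,0]
Step 8: delete r at [3, 5, 37, 38, 40] -> counters=[0,2,0,2,0,2,0,0,0,0,0,0,0,0,0,0,0,2,0,0,2,2,0,0,2,0,0,0,0,0,0,0,0,0,0,0,0,2,2,0,2,0,0,0,0,0,0]
Step 9: delete r at [3, 5, 37, 38, 40] -> counters=[0,2,0,1,0,1,0,0,0,0,0,0,0,0,0,0,0,2,0,0,2,2,0,0,2,0,0,0,0,0,0,0,0,0,0,0,0,1,1,0,1,0,0,0,0,0,0]
Step 10: insert qdh at [6, 20, 27, 31, 35] -> counters=[0,2,0,1,0,1,1,0,0,0,0,0,0,0,0,0,0,2,0,0,3,2,0,0,2,0,0,1,0,0,0,1,0,0,0,1,0,1,1,0,1,0,0,0,0,0,0]
Query qdh: check counters[6]=1 counters[20]=3 counters[27]=1 counters[31]=1 counters[35]=1 -> maybe

Answer: maybe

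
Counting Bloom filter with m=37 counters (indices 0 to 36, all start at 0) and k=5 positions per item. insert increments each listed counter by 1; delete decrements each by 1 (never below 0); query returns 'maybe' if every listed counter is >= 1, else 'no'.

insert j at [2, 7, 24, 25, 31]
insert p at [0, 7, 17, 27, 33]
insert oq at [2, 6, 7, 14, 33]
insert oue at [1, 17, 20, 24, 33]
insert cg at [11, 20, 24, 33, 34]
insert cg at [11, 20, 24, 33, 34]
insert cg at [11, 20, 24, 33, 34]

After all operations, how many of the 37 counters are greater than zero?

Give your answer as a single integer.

Answer: 15

Derivation:
Step 1: insert j at [2, 7, 24, 25, 31] -> counters=[0,0,1,0,0,0,0,1,0,0,0,0,0,0,0,0,0,0,0,0,0,0,0,0,1,1,0,0,0,0,0,1,0,0,0,0,0]
Step 2: insert p at [0, 7, 17, 27, 33] -> counters=[1,0,1,0,0,0,0,2,0,0,0,0,0,0,0,0,0,1,0,0,0,0,0,0,1,1,0,1,0,0,0,1,0,1,0,0,0]
Step 3: insert oq at [2, 6, 7, 14, 33] -> counters=[1,0,2,0,0,0,1,3,0,0,0,0,0,0,1,0,0,1,0,0,0,0,0,0,1,1,0,1,0,0,0,1,0,2,0,0,0]
Step 4: insert oue at [1, 17, 20, 24, 33] -> counters=[1,1,2,0,0,0,1,3,0,0,0,0,0,0,1,0,0,2,0,0,1,0,0,0,2,1,0,1,0,0,0,1,0,3,0,0,0]
Step 5: insert cg at [11, 20, 24, 33, 34] -> counters=[1,1,2,0,0,0,1,3,0,0,0,1,0,0,1,0,0,2,0,0,2,0,0,0,3,1,0,1,0,0,0,1,0,4,1,0,0]
Step 6: insert cg at [11, 20, 24, 33, 34] -> counters=[1,1,2,0,0,0,1,3,0,0,0,2,0,0,1,0,0,2,0,0,3,0,0,0,4,1,0,1,0,0,0,1,0,5,2,0,0]
Step 7: insert cg at [11, 20, 24, 33, 34] -> counters=[1,1,2,0,0,0,1,3,0,0,0,3,0,0,1,0,0,2,0,0,4,0,0,0,5,1,0,1,0,0,0,1,0,6,3,0,0]
Final counters=[1,1,2,0,0,0,1,3,0,0,0,3,0,0,1,0,0,2,0,0,4,0,0,0,5,1,0,1,0,0,0,1,0,6,3,0,0] -> 15 nonzero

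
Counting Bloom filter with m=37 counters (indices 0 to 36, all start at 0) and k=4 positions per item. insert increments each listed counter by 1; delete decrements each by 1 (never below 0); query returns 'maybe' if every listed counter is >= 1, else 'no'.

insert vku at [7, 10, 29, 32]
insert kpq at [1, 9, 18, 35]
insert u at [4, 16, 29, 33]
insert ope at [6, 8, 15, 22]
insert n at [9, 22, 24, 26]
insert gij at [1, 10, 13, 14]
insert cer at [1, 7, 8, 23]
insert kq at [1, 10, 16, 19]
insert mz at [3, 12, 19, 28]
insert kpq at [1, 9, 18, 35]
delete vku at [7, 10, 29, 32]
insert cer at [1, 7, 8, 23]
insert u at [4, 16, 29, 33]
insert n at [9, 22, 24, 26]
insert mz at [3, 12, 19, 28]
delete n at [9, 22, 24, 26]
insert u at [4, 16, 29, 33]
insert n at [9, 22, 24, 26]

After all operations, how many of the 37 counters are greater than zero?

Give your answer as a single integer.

Step 1: insert vku at [7, 10, 29, 32] -> counters=[0,0,0,0,0,0,0,1,0,0,1,0,0,0,0,0,0,0,0,0,0,0,0,0,0,0,0,0,0,1,0,0,1,0,0,0,0]
Step 2: insert kpq at [1, 9, 18, 35] -> counters=[0,1,0,0,0,0,0,1,0,1,1,0,0,0,0,0,0,0,1,0,0,0,0,0,0,0,0,0,0,1,0,0,1,0,0,1,0]
Step 3: insert u at [4, 16, 29, 33] -> counters=[0,1,0,0,1,0,0,1,0,1,1,0,0,0,0,0,1,0,1,0,0,0,0,0,0,0,0,0,0,2,0,0,1,1,0,1,0]
Step 4: insert ope at [6, 8, 15, 22] -> counters=[0,1,0,0,1,0,1,1,1,1,1,0,0,0,0,1,1,0,1,0,0,0,1,0,0,0,0,0,0,2,0,0,1,1,0,1,0]
Step 5: insert n at [9, 22, 24, 26] -> counters=[0,1,0,0,1,0,1,1,1,2,1,0,0,0,0,1,1,0,1,0,0,0,2,0,1,0,1,0,0,2,0,0,1,1,0,1,0]
Step 6: insert gij at [1, 10, 13, 14] -> counters=[0,2,0,0,1,0,1,1,1,2,2,0,0,1,1,1,1,0,1,0,0,0,2,0,1,0,1,0,0,2,0,0,1,1,0,1,0]
Step 7: insert cer at [1, 7, 8, 23] -> counters=[0,3,0,0,1,0,1,2,2,2,2,0,0,1,1,1,1,0,1,0,0,0,2,1,1,0,1,0,0,2,0,0,1,1,0,1,0]
Step 8: insert kq at [1, 10, 16, 19] -> counters=[0,4,0,0,1,0,1,2,2,2,3,0,0,1,1,1,2,0,1,1,0,0,2,1,1,0,1,0,0,2,0,0,1,1,0,1,0]
Step 9: insert mz at [3, 12, 19, 28] -> counters=[0,4,0,1,1,0,1,2,2,2,3,0,1,1,1,1,2,0,1,2,0,0,2,1,1,0,1,0,1,2,0,0,1,1,0,1,0]
Step 10: insert kpq at [1, 9, 18, 35] -> counters=[0,5,0,1,1,0,1,2,2,3,3,0,1,1,1,1,2,0,2,2,0,0,2,1,1,0,1,0,1,2,0,0,1,1,0,2,0]
Step 11: delete vku at [7, 10, 29, 32] -> counters=[0,5,0,1,1,0,1,1,2,3,2,0,1,1,1,1,2,0,2,2,0,0,2,1,1,0,1,0,1,1,0,0,0,1,0,2,0]
Step 12: insert cer at [1, 7, 8, 23] -> counters=[0,6,0,1,1,0,1,2,3,3,2,0,1,1,1,1,2,0,2,2,0,0,2,2,1,0,1,0,1,1,0,0,0,1,0,2,0]
Step 13: insert u at [4, 16, 29, 33] -> counters=[0,6,0,1,2,0,1,2,3,3,2,0,1,1,1,1,3,0,2,2,0,0,2,2,1,0,1,0,1,2,0,0,0,2,0,2,0]
Step 14: insert n at [9, 22, 24, 26] -> counters=[0,6,0,1,2,0,1,2,3,4,2,0,1,1,1,1,3,0,2,2,0,0,3,2,2,0,2,0,1,2,0,0,0,2,0,2,0]
Step 15: insert mz at [3, 12, 19, 28] -> counters=[0,6,0,2,2,0,1,2,3,4,2,0,2,1,1,1,3,0,2,3,0,0,3,2,2,0,2,0,2,2,0,0,0,2,0,2,0]
Step 16: delete n at [9, 22, 24, 26] -> counters=[0,6,0,2,2,0,1,2,3,3,2,0,2,1,1,1,3,0,2,3,0,0,2,2,1,0,1,0,2,2,0,0,0,2,0,2,0]
Step 17: insert u at [4, 16, 29, 33] -> counters=[0,6,0,2,3,0,1,2,3,3,2,0,2,1,1,1,4,0,2,3,0,0,2,2,1,0,1,0,2,3,0,0,0,3,0,2,0]
Step 18: insert n at [9, 22, 24, 26] -> counters=[0,6,0,2,3,0,1,2,3,4,2,0,2,1,1,1,4,0,2,3,0,0,3,2,2,0,2,0,2,3,0,0,0,3,0,2,0]
Final counters=[0,6,0,2,3,0,1,2,3,4,2,0,2,1,1,1,4,0,2,3,0,0,3,2,2,0,2,0,2,3,0,0,0,3,0,2,0] -> 23 nonzero

Answer: 23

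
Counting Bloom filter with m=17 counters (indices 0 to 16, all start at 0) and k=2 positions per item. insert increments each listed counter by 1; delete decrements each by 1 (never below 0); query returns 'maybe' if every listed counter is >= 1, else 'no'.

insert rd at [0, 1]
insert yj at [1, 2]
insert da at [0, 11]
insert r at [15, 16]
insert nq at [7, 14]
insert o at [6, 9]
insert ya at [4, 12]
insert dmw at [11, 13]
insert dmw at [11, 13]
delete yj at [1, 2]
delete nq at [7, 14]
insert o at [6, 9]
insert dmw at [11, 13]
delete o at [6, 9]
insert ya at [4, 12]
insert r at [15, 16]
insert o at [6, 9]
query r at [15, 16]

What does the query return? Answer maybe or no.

Step 1: insert rd at [0, 1] -> counters=[1,1,0,0,0,0,0,0,0,0,0,0,0,0,0,0,0]
Step 2: insert yj at [1, 2] -> counters=[1,2,1,0,0,0,0,0,0,0,0,0,0,0,0,0,0]
Step 3: insert da at [0, 11] -> counters=[2,2,1,0,0,0,0,0,0,0,0,1,0,0,0,0,0]
Step 4: insert r at [15, 16] -> counters=[2,2,1,0,0,0,0,0,0,0,0,1,0,0,0,1,1]
Step 5: insert nq at [7, 14] -> counters=[2,2,1,0,0,0,0,1,0,0,0,1,0,0,1,1,1]
Step 6: insert o at [6, 9] -> counters=[2,2,1,0,0,0,1,1,0,1,0,1,0,0,1,1,1]
Step 7: insert ya at [4, 12] -> counters=[2,2,1,0,1,0,1,1,0,1,0,1,1,0,1,1,1]
Step 8: insert dmw at [11, 13] -> counters=[2,2,1,0,1,0,1,1,0,1,0,2,1,1,1,1,1]
Step 9: insert dmw at [11, 13] -> counters=[2,2,1,0,1,0,1,1,0,1,0,3,1,2,1,1,1]
Step 10: delete yj at [1, 2] -> counters=[2,1,0,0,1,0,1,1,0,1,0,3,1,2,1,1,1]
Step 11: delete nq at [7, 14] -> counters=[2,1,0,0,1,0,1,0,0,1,0,3,1,2,0,1,1]
Step 12: insert o at [6, 9] -> counters=[2,1,0,0,1,0,2,0,0,2,0,3,1,2,0,1,1]
Step 13: insert dmw at [11, 13] -> counters=[2,1,0,0,1,0,2,0,0,2,0,4,1,3,0,1,1]
Step 14: delete o at [6, 9] -> counters=[2,1,0,0,1,0,1,0,0,1,0,4,1,3,0,1,1]
Step 15: insert ya at [4, 12] -> counters=[2,1,0,0,2,0,1,0,0,1,0,4,2,3,0,1,1]
Step 16: insert r at [15, 16] -> counters=[2,1,0,0,2,0,1,0,0,1,0,4,2,3,0,2,2]
Step 17: insert o at [6, 9] -> counters=[2,1,0,0,2,0,2,0,0,2,0,4,2,3,0,2,2]
Query r: check counters[15]=2 counters[16]=2 -> maybe

Answer: maybe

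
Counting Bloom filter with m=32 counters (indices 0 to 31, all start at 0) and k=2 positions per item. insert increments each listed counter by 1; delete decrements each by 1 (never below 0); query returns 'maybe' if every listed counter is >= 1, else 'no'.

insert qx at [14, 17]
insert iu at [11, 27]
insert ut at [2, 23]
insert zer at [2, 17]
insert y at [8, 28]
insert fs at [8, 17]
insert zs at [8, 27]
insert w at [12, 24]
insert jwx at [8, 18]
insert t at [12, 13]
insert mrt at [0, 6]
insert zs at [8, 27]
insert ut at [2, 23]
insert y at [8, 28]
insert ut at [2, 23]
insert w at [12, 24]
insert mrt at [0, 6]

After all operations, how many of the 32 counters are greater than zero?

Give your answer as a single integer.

Answer: 14

Derivation:
Step 1: insert qx at [14, 17] -> counters=[0,0,0,0,0,0,0,0,0,0,0,0,0,0,1,0,0,1,0,0,0,0,0,0,0,0,0,0,0,0,0,0]
Step 2: insert iu at [11, 27] -> counters=[0,0,0,0,0,0,0,0,0,0,0,1,0,0,1,0,0,1,0,0,0,0,0,0,0,0,0,1,0,0,0,0]
Step 3: insert ut at [2, 23] -> counters=[0,0,1,0,0,0,0,0,0,0,0,1,0,0,1,0,0,1,0,0,0,0,0,1,0,0,0,1,0,0,0,0]
Step 4: insert zer at [2, 17] -> counters=[0,0,2,0,0,0,0,0,0,0,0,1,0,0,1,0,0,2,0,0,0,0,0,1,0,0,0,1,0,0,0,0]
Step 5: insert y at [8, 28] -> counters=[0,0,2,0,0,0,0,0,1,0,0,1,0,0,1,0,0,2,0,0,0,0,0,1,0,0,0,1,1,0,0,0]
Step 6: insert fs at [8, 17] -> counters=[0,0,2,0,0,0,0,0,2,0,0,1,0,0,1,0,0,3,0,0,0,0,0,1,0,0,0,1,1,0,0,0]
Step 7: insert zs at [8, 27] -> counters=[0,0,2,0,0,0,0,0,3,0,0,1,0,0,1,0,0,3,0,0,0,0,0,1,0,0,0,2,1,0,0,0]
Step 8: insert w at [12, 24] -> counters=[0,0,2,0,0,0,0,0,3,0,0,1,1,0,1,0,0,3,0,0,0,0,0,1,1,0,0,2,1,0,0,0]
Step 9: insert jwx at [8, 18] -> counters=[0,0,2,0,0,0,0,0,4,0,0,1,1,0,1,0,0,3,1,0,0,0,0,1,1,0,0,2,1,0,0,0]
Step 10: insert t at [12, 13] -> counters=[0,0,2,0,0,0,0,0,4,0,0,1,2,1,1,0,0,3,1,0,0,0,0,1,1,0,0,2,1,0,0,0]
Step 11: insert mrt at [0, 6] -> counters=[1,0,2,0,0,0,1,0,4,0,0,1,2,1,1,0,0,3,1,0,0,0,0,1,1,0,0,2,1,0,0,0]
Step 12: insert zs at [8, 27] -> counters=[1,0,2,0,0,0,1,0,5,0,0,1,2,1,1,0,0,3,1,0,0,0,0,1,1,0,0,3,1,0,0,0]
Step 13: insert ut at [2, 23] -> counters=[1,0,3,0,0,0,1,0,5,0,0,1,2,1,1,0,0,3,1,0,0,0,0,2,1,0,0,3,1,0,0,0]
Step 14: insert y at [8, 28] -> counters=[1,0,3,0,0,0,1,0,6,0,0,1,2,1,1,0,0,3,1,0,0,0,0,2,1,0,0,3,2,0,0,0]
Step 15: insert ut at [2, 23] -> counters=[1,0,4,0,0,0,1,0,6,0,0,1,2,1,1,0,0,3,1,0,0,0,0,3,1,0,0,3,2,0,0,0]
Step 16: insert w at [12, 24] -> counters=[1,0,4,0,0,0,1,0,6,0,0,1,3,1,1,0,0,3,1,0,0,0,0,3,2,0,0,3,2,0,0,0]
Step 17: insert mrt at [0, 6] -> counters=[2,0,4,0,0,0,2,0,6,0,0,1,3,1,1,0,0,3,1,0,0,0,0,3,2,0,0,3,2,0,0,0]
Final counters=[2,0,4,0,0,0,2,0,6,0,0,1,3,1,1,0,0,3,1,0,0,0,0,3,2,0,0,3,2,0,0,0] -> 14 nonzero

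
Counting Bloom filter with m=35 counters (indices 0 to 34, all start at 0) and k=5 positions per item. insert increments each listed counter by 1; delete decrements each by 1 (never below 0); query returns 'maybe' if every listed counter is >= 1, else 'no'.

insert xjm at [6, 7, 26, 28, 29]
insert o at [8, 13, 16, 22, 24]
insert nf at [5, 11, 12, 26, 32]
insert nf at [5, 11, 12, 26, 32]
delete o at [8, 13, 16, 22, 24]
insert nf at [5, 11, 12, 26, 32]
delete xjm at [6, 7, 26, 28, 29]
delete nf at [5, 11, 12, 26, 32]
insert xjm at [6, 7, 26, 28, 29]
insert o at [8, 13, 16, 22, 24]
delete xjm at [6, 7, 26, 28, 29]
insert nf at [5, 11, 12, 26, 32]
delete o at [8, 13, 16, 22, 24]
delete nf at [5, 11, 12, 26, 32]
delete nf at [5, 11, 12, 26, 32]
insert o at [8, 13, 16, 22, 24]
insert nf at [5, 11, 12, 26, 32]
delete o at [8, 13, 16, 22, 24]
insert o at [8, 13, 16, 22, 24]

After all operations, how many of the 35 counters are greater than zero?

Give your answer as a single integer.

Answer: 10

Derivation:
Step 1: insert xjm at [6, 7, 26, 28, 29] -> counters=[0,0,0,0,0,0,1,1,0,0,0,0,0,0,0,0,0,0,0,0,0,0,0,0,0,0,1,0,1,1,0,0,0,0,0]
Step 2: insert o at [8, 13, 16, 22, 24] -> counters=[0,0,0,0,0,0,1,1,1,0,0,0,0,1,0,0,1,0,0,0,0,0,1,0,1,0,1,0,1,1,0,0,0,0,0]
Step 3: insert nf at [5, 11, 12, 26, 32] -> counters=[0,0,0,0,0,1,1,1,1,0,0,1,1,1,0,0,1,0,0,0,0,0,1,0,1,0,2,0,1,1,0,0,1,0,0]
Step 4: insert nf at [5, 11, 12, 26, 32] -> counters=[0,0,0,0,0,2,1,1,1,0,0,2,2,1,0,0,1,0,0,0,0,0,1,0,1,0,3,0,1,1,0,0,2,0,0]
Step 5: delete o at [8, 13, 16, 22, 24] -> counters=[0,0,0,0,0,2,1,1,0,0,0,2,2,0,0,0,0,0,0,0,0,0,0,0,0,0,3,0,1,1,0,0,2,0,0]
Step 6: insert nf at [5, 11, 12, 26, 32] -> counters=[0,0,0,0,0,3,1,1,0,0,0,3,3,0,0,0,0,0,0,0,0,0,0,0,0,0,4,0,1,1,0,0,3,0,0]
Step 7: delete xjm at [6, 7, 26, 28, 29] -> counters=[0,0,0,0,0,3,0,0,0,0,0,3,3,0,0,0,0,0,0,0,0,0,0,0,0,0,3,0,0,0,0,0,3,0,0]
Step 8: delete nf at [5, 11, 12, 26, 32] -> counters=[0,0,0,0,0,2,0,0,0,0,0,2,2,0,0,0,0,0,0,0,0,0,0,0,0,0,2,0,0,0,0,0,2,0,0]
Step 9: insert xjm at [6, 7, 26, 28, 29] -> counters=[0,0,0,0,0,2,1,1,0,0,0,2,2,0,0,0,0,0,0,0,0,0,0,0,0,0,3,0,1,1,0,0,2,0,0]
Step 10: insert o at [8, 13, 16, 22, 24] -> counters=[0,0,0,0,0,2,1,1,1,0,0,2,2,1,0,0,1,0,0,0,0,0,1,0,1,0,3,0,1,1,0,0,2,0,0]
Step 11: delete xjm at [6, 7, 26, 28, 29] -> counters=[0,0,0,0,0,2,0,0,1,0,0,2,2,1,0,0,1,0,0,0,0,0,1,0,1,0,2,0,0,0,0,0,2,0,0]
Step 12: insert nf at [5, 11, 12, 26, 32] -> counters=[0,0,0,0,0,3,0,0,1,0,0,3,3,1,0,0,1,0,0,0,0,0,1,0,1,0,3,0,0,0,0,0,3,0,0]
Step 13: delete o at [8, 13, 16, 22, 24] -> counters=[0,0,0,0,0,3,0,0,0,0,0,3,3,0,0,0,0,0,0,0,0,0,0,0,0,0,3,0,0,0,0,0,3,0,0]
Step 14: delete nf at [5, 11, 12, 26, 32] -> counters=[0,0,0,0,0,2,0,0,0,0,0,2,2,0,0,0,0,0,0,0,0,0,0,0,0,0,2,0,0,0,0,0,2,0,0]
Step 15: delete nf at [5, 11, 12, 26, 32] -> counters=[0,0,0,0,0,1,0,0,0,0,0,1,1,0,0,0,0,0,0,0,0,0,0,0,0,0,1,0,0,0,0,0,1,0,0]
Step 16: insert o at [8, 13, 16, 22, 24] -> counters=[0,0,0,0,0,1,0,0,1,0,0,1,1,1,0,0,1,0,0,0,0,0,1,0,1,0,1,0,0,0,0,0,1,0,0]
Step 17: insert nf at [5, 11, 12, 26, 32] -> counters=[0,0,0,0,0,2,0,0,1,0,0,2,2,1,0,0,1,0,0,0,0,0,1,0,1,0,2,0,0,0,0,0,2,0,0]
Step 18: delete o at [8, 13, 16, 22, 24] -> counters=[0,0,0,0,0,2,0,0,0,0,0,2,2,0,0,0,0,0,0,0,0,0,0,0,0,0,2,0,0,0,0,0,2,0,0]
Step 19: insert o at [8, 13, 16, 22, 24] -> counters=[0,0,0,0,0,2,0,0,1,0,0,2,2,1,0,0,1,0,0,0,0,0,1,0,1,0,2,0,0,0,0,0,2,0,0]
Final counters=[0,0,0,0,0,2,0,0,1,0,0,2,2,1,0,0,1,0,0,0,0,0,1,0,1,0,2,0,0,0,0,0,2,0,0] -> 10 nonzero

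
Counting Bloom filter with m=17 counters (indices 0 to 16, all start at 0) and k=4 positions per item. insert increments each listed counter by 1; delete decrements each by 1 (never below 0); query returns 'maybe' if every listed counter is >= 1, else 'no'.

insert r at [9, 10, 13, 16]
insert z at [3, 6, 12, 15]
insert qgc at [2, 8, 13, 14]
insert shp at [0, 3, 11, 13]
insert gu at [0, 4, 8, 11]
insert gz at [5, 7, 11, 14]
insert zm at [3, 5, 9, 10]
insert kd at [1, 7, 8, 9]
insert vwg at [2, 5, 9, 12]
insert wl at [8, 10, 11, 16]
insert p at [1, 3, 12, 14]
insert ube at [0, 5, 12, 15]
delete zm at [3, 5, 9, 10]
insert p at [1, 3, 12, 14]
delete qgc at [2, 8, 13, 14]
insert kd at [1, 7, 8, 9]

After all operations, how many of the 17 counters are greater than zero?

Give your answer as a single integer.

Step 1: insert r at [9, 10, 13, 16] -> counters=[0,0,0,0,0,0,0,0,0,1,1,0,0,1,0,0,1]
Step 2: insert z at [3, 6, 12, 15] -> counters=[0,0,0,1,0,0,1,0,0,1,1,0,1,1,0,1,1]
Step 3: insert qgc at [2, 8, 13, 14] -> counters=[0,0,1,1,0,0,1,0,1,1,1,0,1,2,1,1,1]
Step 4: insert shp at [0, 3, 11, 13] -> counters=[1,0,1,2,0,0,1,0,1,1,1,1,1,3,1,1,1]
Step 5: insert gu at [0, 4, 8, 11] -> counters=[2,0,1,2,1,0,1,0,2,1,1,2,1,3,1,1,1]
Step 6: insert gz at [5, 7, 11, 14] -> counters=[2,0,1,2,1,1,1,1,2,1,1,3,1,3,2,1,1]
Step 7: insert zm at [3, 5, 9, 10] -> counters=[2,0,1,3,1,2,1,1,2,2,2,3,1,3,2,1,1]
Step 8: insert kd at [1, 7, 8, 9] -> counters=[2,1,1,3,1,2,1,2,3,3,2,3,1,3,2,1,1]
Step 9: insert vwg at [2, 5, 9, 12] -> counters=[2,1,2,3,1,3,1,2,3,4,2,3,2,3,2,1,1]
Step 10: insert wl at [8, 10, 11, 16] -> counters=[2,1,2,3,1,3,1,2,4,4,3,4,2,3,2,1,2]
Step 11: insert p at [1, 3, 12, 14] -> counters=[2,2,2,4,1,3,1,2,4,4,3,4,3,3,3,1,2]
Step 12: insert ube at [0, 5, 12, 15] -> counters=[3,2,2,4,1,4,1,2,4,4,3,4,4,3,3,2,2]
Step 13: delete zm at [3, 5, 9, 10] -> counters=[3,2,2,3,1,3,1,2,4,3,2,4,4,3,3,2,2]
Step 14: insert p at [1, 3, 12, 14] -> counters=[3,3,2,4,1,3,1,2,4,3,2,4,5,3,4,2,2]
Step 15: delete qgc at [2, 8, 13, 14] -> counters=[3,3,1,4,1,3,1,2,3,3,2,4,5,2,3,2,2]
Step 16: insert kd at [1, 7, 8, 9] -> counters=[3,4,1,4,1,3,1,3,4,4,2,4,5,2,3,2,2]
Final counters=[3,4,1,4,1,3,1,3,4,4,2,4,5,2,3,2,2] -> 17 nonzero

Answer: 17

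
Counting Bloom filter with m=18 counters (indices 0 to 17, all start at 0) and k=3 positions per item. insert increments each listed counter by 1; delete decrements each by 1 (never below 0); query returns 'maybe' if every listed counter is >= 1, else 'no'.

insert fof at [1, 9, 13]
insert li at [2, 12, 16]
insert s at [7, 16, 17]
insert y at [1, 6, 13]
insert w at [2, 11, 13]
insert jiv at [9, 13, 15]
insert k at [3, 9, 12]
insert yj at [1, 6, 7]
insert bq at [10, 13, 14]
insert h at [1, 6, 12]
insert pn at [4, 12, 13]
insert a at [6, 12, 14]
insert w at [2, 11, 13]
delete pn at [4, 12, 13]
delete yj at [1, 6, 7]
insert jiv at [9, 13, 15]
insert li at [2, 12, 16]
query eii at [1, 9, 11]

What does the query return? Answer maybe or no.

Answer: maybe

Derivation:
Step 1: insert fof at [1, 9, 13] -> counters=[0,1,0,0,0,0,0,0,0,1,0,0,0,1,0,0,0,0]
Step 2: insert li at [2, 12, 16] -> counters=[0,1,1,0,0,0,0,0,0,1,0,0,1,1,0,0,1,0]
Step 3: insert s at [7, 16, 17] -> counters=[0,1,1,0,0,0,0,1,0,1,0,0,1,1,0,0,2,1]
Step 4: insert y at [1, 6, 13] -> counters=[0,2,1,0,0,0,1,1,0,1,0,0,1,2,0,0,2,1]
Step 5: insert w at [2, 11, 13] -> counters=[0,2,2,0,0,0,1,1,0,1,0,1,1,3,0,0,2,1]
Step 6: insert jiv at [9, 13, 15] -> counters=[0,2,2,0,0,0,1,1,0,2,0,1,1,4,0,1,2,1]
Step 7: insert k at [3, 9, 12] -> counters=[0,2,2,1,0,0,1,1,0,3,0,1,2,4,0,1,2,1]
Step 8: insert yj at [1, 6, 7] -> counters=[0,3,2,1,0,0,2,2,0,3,0,1,2,4,0,1,2,1]
Step 9: insert bq at [10, 13, 14] -> counters=[0,3,2,1,0,0,2,2,0,3,1,1,2,5,1,1,2,1]
Step 10: insert h at [1, 6, 12] -> counters=[0,4,2,1,0,0,3,2,0,3,1,1,3,5,1,1,2,1]
Step 11: insert pn at [4, 12, 13] -> counters=[0,4,2,1,1,0,3,2,0,3,1,1,4,6,1,1,2,1]
Step 12: insert a at [6, 12, 14] -> counters=[0,4,2,1,1,0,4,2,0,3,1,1,5,6,2,1,2,1]
Step 13: insert w at [2, 11, 13] -> counters=[0,4,3,1,1,0,4,2,0,3,1,2,5,7,2,1,2,1]
Step 14: delete pn at [4, 12, 13] -> counters=[0,4,3,1,0,0,4,2,0,3,1,2,4,6,2,1,2,1]
Step 15: delete yj at [1, 6, 7] -> counters=[0,3,3,1,0,0,3,1,0,3,1,2,4,6,2,1,2,1]
Step 16: insert jiv at [9, 13, 15] -> counters=[0,3,3,1,0,0,3,1,0,4,1,2,4,7,2,2,2,1]
Step 17: insert li at [2, 12, 16] -> counters=[0,3,4,1,0,0,3,1,0,4,1,2,5,7,2,2,3,1]
Query eii: check counters[1]=3 counters[9]=4 counters[11]=2 -> maybe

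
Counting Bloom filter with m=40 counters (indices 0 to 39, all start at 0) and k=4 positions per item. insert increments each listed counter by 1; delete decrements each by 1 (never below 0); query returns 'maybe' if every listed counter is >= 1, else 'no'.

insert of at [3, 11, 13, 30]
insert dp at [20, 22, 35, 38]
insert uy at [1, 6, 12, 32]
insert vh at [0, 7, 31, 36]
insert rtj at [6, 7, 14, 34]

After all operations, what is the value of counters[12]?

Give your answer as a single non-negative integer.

Step 1: insert of at [3, 11, 13, 30] -> counters=[0,0,0,1,0,0,0,0,0,0,0,1,0,1,0,0,0,0,0,0,0,0,0,0,0,0,0,0,0,0,1,0,0,0,0,0,0,0,0,0]
Step 2: insert dp at [20, 22, 35, 38] -> counters=[0,0,0,1,0,0,0,0,0,0,0,1,0,1,0,0,0,0,0,0,1,0,1,0,0,0,0,0,0,0,1,0,0,0,0,1,0,0,1,0]
Step 3: insert uy at [1, 6, 12, 32] -> counters=[0,1,0,1,0,0,1,0,0,0,0,1,1,1,0,0,0,0,0,0,1,0,1,0,0,0,0,0,0,0,1,0,1,0,0,1,0,0,1,0]
Step 4: insert vh at [0, 7, 31, 36] -> counters=[1,1,0,1,0,0,1,1,0,0,0,1,1,1,0,0,0,0,0,0,1,0,1,0,0,0,0,0,0,0,1,1,1,0,0,1,1,0,1,0]
Step 5: insert rtj at [6, 7, 14, 34] -> counters=[1,1,0,1,0,0,2,2,0,0,0,1,1,1,1,0,0,0,0,0,1,0,1,0,0,0,0,0,0,0,1,1,1,0,1,1,1,0,1,0]
Final counters=[1,1,0,1,0,0,2,2,0,0,0,1,1,1,1,0,0,0,0,0,1,0,1,0,0,0,0,0,0,0,1,1,1,0,1,1,1,0,1,0] -> counters[12]=1

Answer: 1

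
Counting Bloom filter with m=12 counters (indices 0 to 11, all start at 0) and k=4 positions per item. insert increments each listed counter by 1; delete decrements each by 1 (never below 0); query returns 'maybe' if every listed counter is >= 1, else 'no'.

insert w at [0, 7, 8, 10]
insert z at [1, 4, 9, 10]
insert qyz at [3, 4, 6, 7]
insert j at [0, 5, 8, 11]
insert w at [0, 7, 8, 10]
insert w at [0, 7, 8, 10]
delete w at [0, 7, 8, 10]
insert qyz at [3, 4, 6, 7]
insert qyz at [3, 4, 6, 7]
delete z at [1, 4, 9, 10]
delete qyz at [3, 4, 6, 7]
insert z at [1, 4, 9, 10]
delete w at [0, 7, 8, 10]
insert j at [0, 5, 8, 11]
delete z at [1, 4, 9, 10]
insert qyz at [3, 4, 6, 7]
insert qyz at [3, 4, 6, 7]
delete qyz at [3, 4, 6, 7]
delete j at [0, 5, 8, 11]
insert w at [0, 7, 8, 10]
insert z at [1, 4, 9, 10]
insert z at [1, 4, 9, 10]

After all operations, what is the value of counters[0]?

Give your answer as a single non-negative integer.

Step 1: insert w at [0, 7, 8, 10] -> counters=[1,0,0,0,0,0,0,1,1,0,1,0]
Step 2: insert z at [1, 4, 9, 10] -> counters=[1,1,0,0,1,0,0,1,1,1,2,0]
Step 3: insert qyz at [3, 4, 6, 7] -> counters=[1,1,0,1,2,0,1,2,1,1,2,0]
Step 4: insert j at [0, 5, 8, 11] -> counters=[2,1,0,1,2,1,1,2,2,1,2,1]
Step 5: insert w at [0, 7, 8, 10] -> counters=[3,1,0,1,2,1,1,3,3,1,3,1]
Step 6: insert w at [0, 7, 8, 10] -> counters=[4,1,0,1,2,1,1,4,4,1,4,1]
Step 7: delete w at [0, 7, 8, 10] -> counters=[3,1,0,1,2,1,1,3,3,1,3,1]
Step 8: insert qyz at [3, 4, 6, 7] -> counters=[3,1,0,2,3,1,2,4,3,1,3,1]
Step 9: insert qyz at [3, 4, 6, 7] -> counters=[3,1,0,3,4,1,3,5,3,1,3,1]
Step 10: delete z at [1, 4, 9, 10] -> counters=[3,0,0,3,3,1,3,5,3,0,2,1]
Step 11: delete qyz at [3, 4, 6, 7] -> counters=[3,0,0,2,2,1,2,4,3,0,2,1]
Step 12: insert z at [1, 4, 9, 10] -> counters=[3,1,0,2,3,1,2,4,3,1,3,1]
Step 13: delete w at [0, 7, 8, 10] -> counters=[2,1,0,2,3,1,2,3,2,1,2,1]
Step 14: insert j at [0, 5, 8, 11] -> counters=[3,1,0,2,3,2,2,3,3,1,2,2]
Step 15: delete z at [1, 4, 9, 10] -> counters=[3,0,0,2,2,2,2,3,3,0,1,2]
Step 16: insert qyz at [3, 4, 6, 7] -> counters=[3,0,0,3,3,2,3,4,3,0,1,2]
Step 17: insert qyz at [3, 4, 6, 7] -> counters=[3,0,0,4,4,2,4,5,3,0,1,2]
Step 18: delete qyz at [3, 4, 6, 7] -> counters=[3,0,0,3,3,2,3,4,3,0,1,2]
Step 19: delete j at [0, 5, 8, 11] -> counters=[2,0,0,3,3,1,3,4,2,0,1,1]
Step 20: insert w at [0, 7, 8, 10] -> counters=[3,0,0,3,3,1,3,5,3,0,2,1]
Step 21: insert z at [1, 4, 9, 10] -> counters=[3,1,0,3,4,1,3,5,3,1,3,1]
Step 22: insert z at [1, 4, 9, 10] -> counters=[3,2,0,3,5,1,3,5,3,2,4,1]
Final counters=[3,2,0,3,5,1,3,5,3,2,4,1] -> counters[0]=3

Answer: 3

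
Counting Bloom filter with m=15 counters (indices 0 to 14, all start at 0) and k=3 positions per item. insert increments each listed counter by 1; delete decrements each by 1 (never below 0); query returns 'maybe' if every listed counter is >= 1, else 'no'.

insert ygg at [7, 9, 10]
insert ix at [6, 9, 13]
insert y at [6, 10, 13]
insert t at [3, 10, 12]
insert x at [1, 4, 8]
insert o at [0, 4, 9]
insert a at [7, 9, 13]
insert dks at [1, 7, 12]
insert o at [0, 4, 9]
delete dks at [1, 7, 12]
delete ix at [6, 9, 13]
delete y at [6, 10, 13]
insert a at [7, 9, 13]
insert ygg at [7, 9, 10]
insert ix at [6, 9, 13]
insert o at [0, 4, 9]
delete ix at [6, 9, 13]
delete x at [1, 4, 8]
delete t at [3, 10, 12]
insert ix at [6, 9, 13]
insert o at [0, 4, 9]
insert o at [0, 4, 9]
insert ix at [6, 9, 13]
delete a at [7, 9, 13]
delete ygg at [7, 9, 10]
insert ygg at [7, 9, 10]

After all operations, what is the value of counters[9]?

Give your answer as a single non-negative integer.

Answer: 10

Derivation:
Step 1: insert ygg at [7, 9, 10] -> counters=[0,0,0,0,0,0,0,1,0,1,1,0,0,0,0]
Step 2: insert ix at [6, 9, 13] -> counters=[0,0,0,0,0,0,1,1,0,2,1,0,0,1,0]
Step 3: insert y at [6, 10, 13] -> counters=[0,0,0,0,0,0,2,1,0,2,2,0,0,2,0]
Step 4: insert t at [3, 10, 12] -> counters=[0,0,0,1,0,0,2,1,0,2,3,0,1,2,0]
Step 5: insert x at [1, 4, 8] -> counters=[0,1,0,1,1,0,2,1,1,2,3,0,1,2,0]
Step 6: insert o at [0, 4, 9] -> counters=[1,1,0,1,2,0,2,1,1,3,3,0,1,2,0]
Step 7: insert a at [7, 9, 13] -> counters=[1,1,0,1,2,0,2,2,1,4,3,0,1,3,0]
Step 8: insert dks at [1, 7, 12] -> counters=[1,2,0,1,2,0,2,3,1,4,3,0,2,3,0]
Step 9: insert o at [0, 4, 9] -> counters=[2,2,0,1,3,0,2,3,1,5,3,0,2,3,0]
Step 10: delete dks at [1, 7, 12] -> counters=[2,1,0,1,3,0,2,2,1,5,3,0,1,3,0]
Step 11: delete ix at [6, 9, 13] -> counters=[2,1,0,1,3,0,1,2,1,4,3,0,1,2,0]
Step 12: delete y at [6, 10, 13] -> counters=[2,1,0,1,3,0,0,2,1,4,2,0,1,1,0]
Step 13: insert a at [7, 9, 13] -> counters=[2,1,0,1,3,0,0,3,1,5,2,0,1,2,0]
Step 14: insert ygg at [7, 9, 10] -> counters=[2,1,0,1,3,0,0,4,1,6,3,0,1,2,0]
Step 15: insert ix at [6, 9, 13] -> counters=[2,1,0,1,3,0,1,4,1,7,3,0,1,3,0]
Step 16: insert o at [0, 4, 9] -> counters=[3,1,0,1,4,0,1,4,1,8,3,0,1,3,0]
Step 17: delete ix at [6, 9, 13] -> counters=[3,1,0,1,4,0,0,4,1,7,3,0,1,2,0]
Step 18: delete x at [1, 4, 8] -> counters=[3,0,0,1,3,0,0,4,0,7,3,0,1,2,0]
Step 19: delete t at [3, 10, 12] -> counters=[3,0,0,0,3,0,0,4,0,7,2,0,0,2,0]
Step 20: insert ix at [6, 9, 13] -> counters=[3,0,0,0,3,0,1,4,0,8,2,0,0,3,0]
Step 21: insert o at [0, 4, 9] -> counters=[4,0,0,0,4,0,1,4,0,9,2,0,0,3,0]
Step 22: insert o at [0, 4, 9] -> counters=[5,0,0,0,5,0,1,4,0,10,2,0,0,3,0]
Step 23: insert ix at [6, 9, 13] -> counters=[5,0,0,0,5,0,2,4,0,11,2,0,0,4,0]
Step 24: delete a at [7, 9, 13] -> counters=[5,0,0,0,5,0,2,3,0,10,2,0,0,3,0]
Step 25: delete ygg at [7, 9, 10] -> counters=[5,0,0,0,5,0,2,2,0,9,1,0,0,3,0]
Step 26: insert ygg at [7, 9, 10] -> counters=[5,0,0,0,5,0,2,3,0,10,2,0,0,3,0]
Final counters=[5,0,0,0,5,0,2,3,0,10,2,0,0,3,0] -> counters[9]=10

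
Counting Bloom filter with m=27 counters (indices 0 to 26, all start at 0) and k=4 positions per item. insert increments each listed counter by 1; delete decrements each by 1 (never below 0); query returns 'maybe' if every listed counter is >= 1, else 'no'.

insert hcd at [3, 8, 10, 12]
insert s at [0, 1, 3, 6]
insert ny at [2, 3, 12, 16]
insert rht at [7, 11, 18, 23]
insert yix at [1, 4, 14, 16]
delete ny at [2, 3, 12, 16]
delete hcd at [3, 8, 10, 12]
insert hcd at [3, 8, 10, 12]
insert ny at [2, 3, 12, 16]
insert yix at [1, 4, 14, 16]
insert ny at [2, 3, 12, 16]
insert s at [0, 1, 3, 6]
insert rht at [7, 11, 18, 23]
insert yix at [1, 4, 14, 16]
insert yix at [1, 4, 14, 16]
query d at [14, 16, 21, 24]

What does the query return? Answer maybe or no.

Step 1: insert hcd at [3, 8, 10, 12] -> counters=[0,0,0,1,0,0,0,0,1,0,1,0,1,0,0,0,0,0,0,0,0,0,0,0,0,0,0]
Step 2: insert s at [0, 1, 3, 6] -> counters=[1,1,0,2,0,0,1,0,1,0,1,0,1,0,0,0,0,0,0,0,0,0,0,0,0,0,0]
Step 3: insert ny at [2, 3, 12, 16] -> counters=[1,1,1,3,0,0,1,0,1,0,1,0,2,0,0,0,1,0,0,0,0,0,0,0,0,0,0]
Step 4: insert rht at [7, 11, 18, 23] -> counters=[1,1,1,3,0,0,1,1,1,0,1,1,2,0,0,0,1,0,1,0,0,0,0,1,0,0,0]
Step 5: insert yix at [1, 4, 14, 16] -> counters=[1,2,1,3,1,0,1,1,1,0,1,1,2,0,1,0,2,0,1,0,0,0,0,1,0,0,0]
Step 6: delete ny at [2, 3, 12, 16] -> counters=[1,2,0,2,1,0,1,1,1,0,1,1,1,0,1,0,1,0,1,0,0,0,0,1,0,0,0]
Step 7: delete hcd at [3, 8, 10, 12] -> counters=[1,2,0,1,1,0,1,1,0,0,0,1,0,0,1,0,1,0,1,0,0,0,0,1,0,0,0]
Step 8: insert hcd at [3, 8, 10, 12] -> counters=[1,2,0,2,1,0,1,1,1,0,1,1,1,0,1,0,1,0,1,0,0,0,0,1,0,0,0]
Step 9: insert ny at [2, 3, 12, 16] -> counters=[1,2,1,3,1,0,1,1,1,0,1,1,2,0,1,0,2,0,1,0,0,0,0,1,0,0,0]
Step 10: insert yix at [1, 4, 14, 16] -> counters=[1,3,1,3,2,0,1,1,1,0,1,1,2,0,2,0,3,0,1,0,0,0,0,1,0,0,0]
Step 11: insert ny at [2, 3, 12, 16] -> counters=[1,3,2,4,2,0,1,1,1,0,1,1,3,0,2,0,4,0,1,0,0,0,0,1,0,0,0]
Step 12: insert s at [0, 1, 3, 6] -> counters=[2,4,2,5,2,0,2,1,1,0,1,1,3,0,2,0,4,0,1,0,0,0,0,1,0,0,0]
Step 13: insert rht at [7, 11, 18, 23] -> counters=[2,4,2,5,2,0,2,2,1,0,1,2,3,0,2,0,4,0,2,0,0,0,0,2,0,0,0]
Step 14: insert yix at [1, 4, 14, 16] -> counters=[2,5,2,5,3,0,2,2,1,0,1,2,3,0,3,0,5,0,2,0,0,0,0,2,0,0,0]
Step 15: insert yix at [1, 4, 14, 16] -> counters=[2,6,2,5,4,0,2,2,1,0,1,2,3,0,4,0,6,0,2,0,0,0,0,2,0,0,0]
Query d: check counters[14]=4 counters[16]=6 counters[21]=0 counters[24]=0 -> no

Answer: no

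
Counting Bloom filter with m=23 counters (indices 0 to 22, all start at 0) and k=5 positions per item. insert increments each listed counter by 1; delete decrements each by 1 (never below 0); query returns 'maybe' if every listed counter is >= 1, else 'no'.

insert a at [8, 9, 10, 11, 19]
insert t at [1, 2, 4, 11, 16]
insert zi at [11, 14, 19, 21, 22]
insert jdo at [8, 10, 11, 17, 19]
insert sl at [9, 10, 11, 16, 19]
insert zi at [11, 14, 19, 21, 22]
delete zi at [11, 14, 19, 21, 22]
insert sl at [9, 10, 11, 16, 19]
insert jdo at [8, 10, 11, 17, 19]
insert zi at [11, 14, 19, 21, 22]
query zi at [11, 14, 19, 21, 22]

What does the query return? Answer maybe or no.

Step 1: insert a at [8, 9, 10, 11, 19] -> counters=[0,0,0,0,0,0,0,0,1,1,1,1,0,0,0,0,0,0,0,1,0,0,0]
Step 2: insert t at [1, 2, 4, 11, 16] -> counters=[0,1,1,0,1,0,0,0,1,1,1,2,0,0,0,0,1,0,0,1,0,0,0]
Step 3: insert zi at [11, 14, 19, 21, 22] -> counters=[0,1,1,0,1,0,0,0,1,1,1,3,0,0,1,0,1,0,0,2,0,1,1]
Step 4: insert jdo at [8, 10, 11, 17, 19] -> counters=[0,1,1,0,1,0,0,0,2,1,2,4,0,0,1,0,1,1,0,3,0,1,1]
Step 5: insert sl at [9, 10, 11, 16, 19] -> counters=[0,1,1,0,1,0,0,0,2,2,3,5,0,0,1,0,2,1,0,4,0,1,1]
Step 6: insert zi at [11, 14, 19, 21, 22] -> counters=[0,1,1,0,1,0,0,0,2,2,3,6,0,0,2,0,2,1,0,5,0,2,2]
Step 7: delete zi at [11, 14, 19, 21, 22] -> counters=[0,1,1,0,1,0,0,0,2,2,3,5,0,0,1,0,2,1,0,4,0,1,1]
Step 8: insert sl at [9, 10, 11, 16, 19] -> counters=[0,1,1,0,1,0,0,0,2,3,4,6,0,0,1,0,3,1,0,5,0,1,1]
Step 9: insert jdo at [8, 10, 11, 17, 19] -> counters=[0,1,1,0,1,0,0,0,3,3,5,7,0,0,1,0,3,2,0,6,0,1,1]
Step 10: insert zi at [11, 14, 19, 21, 22] -> counters=[0,1,1,0,1,0,0,0,3,3,5,8,0,0,2,0,3,2,0,7,0,2,2]
Query zi: check counters[11]=8 counters[14]=2 counters[19]=7 counters[21]=2 counters[22]=2 -> maybe

Answer: maybe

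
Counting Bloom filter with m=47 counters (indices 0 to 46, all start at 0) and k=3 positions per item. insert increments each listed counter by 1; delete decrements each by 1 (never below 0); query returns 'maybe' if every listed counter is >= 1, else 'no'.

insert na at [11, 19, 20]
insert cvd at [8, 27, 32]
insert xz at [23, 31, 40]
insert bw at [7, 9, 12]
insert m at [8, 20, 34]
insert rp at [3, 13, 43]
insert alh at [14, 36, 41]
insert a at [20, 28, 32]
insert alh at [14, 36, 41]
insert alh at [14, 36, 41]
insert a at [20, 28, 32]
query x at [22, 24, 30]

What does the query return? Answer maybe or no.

Answer: no

Derivation:
Step 1: insert na at [11, 19, 20] -> counters=[0,0,0,0,0,0,0,0,0,0,0,1,0,0,0,0,0,0,0,1,1,0,0,0,0,0,0,0,0,0,0,0,0,0,0,0,0,0,0,0,0,0,0,0,0,0,0]
Step 2: insert cvd at [8, 27, 32] -> counters=[0,0,0,0,0,0,0,0,1,0,0,1,0,0,0,0,0,0,0,1,1,0,0,0,0,0,0,1,0,0,0,0,1,0,0,0,0,0,0,0,0,0,0,0,0,0,0]
Step 3: insert xz at [23, 31, 40] -> counters=[0,0,0,0,0,0,0,0,1,0,0,1,0,0,0,0,0,0,0,1,1,0,0,1,0,0,0,1,0,0,0,1,1,0,0,0,0,0,0,0,1,0,0,0,0,0,0]
Step 4: insert bw at [7, 9, 12] -> counters=[0,0,0,0,0,0,0,1,1,1,0,1,1,0,0,0,0,0,0,1,1,0,0,1,0,0,0,1,0,0,0,1,1,0,0,0,0,0,0,0,1,0,0,0,0,0,0]
Step 5: insert m at [8, 20, 34] -> counters=[0,0,0,0,0,0,0,1,2,1,0,1,1,0,0,0,0,0,0,1,2,0,0,1,0,0,0,1,0,0,0,1,1,0,1,0,0,0,0,0,1,0,0,0,0,0,0]
Step 6: insert rp at [3, 13, 43] -> counters=[0,0,0,1,0,0,0,1,2,1,0,1,1,1,0,0,0,0,0,1,2,0,0,1,0,0,0,1,0,0,0,1,1,0,1,0,0,0,0,0,1,0,0,1,0,0,0]
Step 7: insert alh at [14, 36, 41] -> counters=[0,0,0,1,0,0,0,1,2,1,0,1,1,1,1,0,0,0,0,1,2,0,0,1,0,0,0,1,0,0,0,1,1,0,1,0,1,0,0,0,1,1,0,1,0,0,0]
Step 8: insert a at [20, 28, 32] -> counters=[0,0,0,1,0,0,0,1,2,1,0,1,1,1,1,0,0,0,0,1,3,0,0,1,0,0,0,1,1,0,0,1,2,0,1,0,1,0,0,0,1,1,0,1,0,0,0]
Step 9: insert alh at [14, 36, 41] -> counters=[0,0,0,1,0,0,0,1,2,1,0,1,1,1,2,0,0,0,0,1,3,0,0,1,0,0,0,1,1,0,0,1,2,0,1,0,2,0,0,0,1,2,0,1,0,0,0]
Step 10: insert alh at [14, 36, 41] -> counters=[0,0,0,1,0,0,0,1,2,1,0,1,1,1,3,0,0,0,0,1,3,0,0,1,0,0,0,1,1,0,0,1,2,0,1,0,3,0,0,0,1,3,0,1,0,0,0]
Step 11: insert a at [20, 28, 32] -> counters=[0,0,0,1,0,0,0,1,2,1,0,1,1,1,3,0,0,0,0,1,4,0,0,1,0,0,0,1,2,0,0,1,3,0,1,0,3,0,0,0,1,3,0,1,0,0,0]
Query x: check counters[22]=0 counters[24]=0 counters[30]=0 -> no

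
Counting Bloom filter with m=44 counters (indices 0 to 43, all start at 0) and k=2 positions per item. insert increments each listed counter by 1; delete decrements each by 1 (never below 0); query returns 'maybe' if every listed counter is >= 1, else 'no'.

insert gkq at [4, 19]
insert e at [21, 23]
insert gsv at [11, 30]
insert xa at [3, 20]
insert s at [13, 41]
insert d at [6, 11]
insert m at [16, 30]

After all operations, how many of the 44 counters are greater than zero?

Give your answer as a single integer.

Step 1: insert gkq at [4, 19] -> counters=[0,0,0,0,1,0,0,0,0,0,0,0,0,0,0,0,0,0,0,1,0,0,0,0,0,0,0,0,0,0,0,0,0,0,0,0,0,0,0,0,0,0,0,0]
Step 2: insert e at [21, 23] -> counters=[0,0,0,0,1,0,0,0,0,0,0,0,0,0,0,0,0,0,0,1,0,1,0,1,0,0,0,0,0,0,0,0,0,0,0,0,0,0,0,0,0,0,0,0]
Step 3: insert gsv at [11, 30] -> counters=[0,0,0,0,1,0,0,0,0,0,0,1,0,0,0,0,0,0,0,1,0,1,0,1,0,0,0,0,0,0,1,0,0,0,0,0,0,0,0,0,0,0,0,0]
Step 4: insert xa at [3, 20] -> counters=[0,0,0,1,1,0,0,0,0,0,0,1,0,0,0,0,0,0,0,1,1,1,0,1,0,0,0,0,0,0,1,0,0,0,0,0,0,0,0,0,0,0,0,0]
Step 5: insert s at [13, 41] -> counters=[0,0,0,1,1,0,0,0,0,0,0,1,0,1,0,0,0,0,0,1,1,1,0,1,0,0,0,0,0,0,1,0,0,0,0,0,0,0,0,0,0,1,0,0]
Step 6: insert d at [6, 11] -> counters=[0,0,0,1,1,0,1,0,0,0,0,2,0,1,0,0,0,0,0,1,1,1,0,1,0,0,0,0,0,0,1,0,0,0,0,0,0,0,0,0,0,1,0,0]
Step 7: insert m at [16, 30] -> counters=[0,0,0,1,1,0,1,0,0,0,0,2,0,1,0,0,1,0,0,1,1,1,0,1,0,0,0,0,0,0,2,0,0,0,0,0,0,0,0,0,0,1,0,0]
Final counters=[0,0,0,1,1,0,1,0,0,0,0,2,0,1,0,0,1,0,0,1,1,1,0,1,0,0,0,0,0,0,2,0,0,0,0,0,0,0,0,0,0,1,0,0] -> 12 nonzero

Answer: 12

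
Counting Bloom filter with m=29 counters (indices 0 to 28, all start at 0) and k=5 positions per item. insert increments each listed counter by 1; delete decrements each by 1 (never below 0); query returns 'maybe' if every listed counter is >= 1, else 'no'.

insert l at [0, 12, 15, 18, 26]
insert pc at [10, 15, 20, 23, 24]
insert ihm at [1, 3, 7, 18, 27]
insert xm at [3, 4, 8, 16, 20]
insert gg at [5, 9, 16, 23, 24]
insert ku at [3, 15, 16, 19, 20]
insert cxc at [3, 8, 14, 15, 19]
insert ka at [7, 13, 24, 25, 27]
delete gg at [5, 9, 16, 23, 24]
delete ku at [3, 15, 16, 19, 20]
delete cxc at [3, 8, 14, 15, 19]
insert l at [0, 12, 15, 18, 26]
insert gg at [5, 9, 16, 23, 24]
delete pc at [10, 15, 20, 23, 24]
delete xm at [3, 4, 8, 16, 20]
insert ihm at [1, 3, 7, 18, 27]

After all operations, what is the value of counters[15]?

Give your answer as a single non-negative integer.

Step 1: insert l at [0, 12, 15, 18, 26] -> counters=[1,0,0,0,0,0,0,0,0,0,0,0,1,0,0,1,0,0,1,0,0,0,0,0,0,0,1,0,0]
Step 2: insert pc at [10, 15, 20, 23, 24] -> counters=[1,0,0,0,0,0,0,0,0,0,1,0,1,0,0,2,0,0,1,0,1,0,0,1,1,0,1,0,0]
Step 3: insert ihm at [1, 3, 7, 18, 27] -> counters=[1,1,0,1,0,0,0,1,0,0,1,0,1,0,0,2,0,0,2,0,1,0,0,1,1,0,1,1,0]
Step 4: insert xm at [3, 4, 8, 16, 20] -> counters=[1,1,0,2,1,0,0,1,1,0,1,0,1,0,0,2,1,0,2,0,2,0,0,1,1,0,1,1,0]
Step 5: insert gg at [5, 9, 16, 23, 24] -> counters=[1,1,0,2,1,1,0,1,1,1,1,0,1,0,0,2,2,0,2,0,2,0,0,2,2,0,1,1,0]
Step 6: insert ku at [3, 15, 16, 19, 20] -> counters=[1,1,0,3,1,1,0,1,1,1,1,0,1,0,0,3,3,0,2,1,3,0,0,2,2,0,1,1,0]
Step 7: insert cxc at [3, 8, 14, 15, 19] -> counters=[1,1,0,4,1,1,0,1,2,1,1,0,1,0,1,4,3,0,2,2,3,0,0,2,2,0,1,1,0]
Step 8: insert ka at [7, 13, 24, 25, 27] -> counters=[1,1,0,4,1,1,0,2,2,1,1,0,1,1,1,4,3,0,2,2,3,0,0,2,3,1,1,2,0]
Step 9: delete gg at [5, 9, 16, 23, 24] -> counters=[1,1,0,4,1,0,0,2,2,0,1,0,1,1,1,4,2,0,2,2,3,0,0,1,2,1,1,2,0]
Step 10: delete ku at [3, 15, 16, 19, 20] -> counters=[1,1,0,3,1,0,0,2,2,0,1,0,1,1,1,3,1,0,2,1,2,0,0,1,2,1,1,2,0]
Step 11: delete cxc at [3, 8, 14, 15, 19] -> counters=[1,1,0,2,1,0,0,2,1,0,1,0,1,1,0,2,1,0,2,0,2,0,0,1,2,1,1,2,0]
Step 12: insert l at [0, 12, 15, 18, 26] -> counters=[2,1,0,2,1,0,0,2,1,0,1,0,2,1,0,3,1,0,3,0,2,0,0,1,2,1,2,2,0]
Step 13: insert gg at [5, 9, 16, 23, 24] -> counters=[2,1,0,2,1,1,0,2,1,1,1,0,2,1,0,3,2,0,3,0,2,0,0,2,3,1,2,2,0]
Step 14: delete pc at [10, 15, 20, 23, 24] -> counters=[2,1,0,2,1,1,0,2,1,1,0,0,2,1,0,2,2,0,3,0,1,0,0,1,2,1,2,2,0]
Step 15: delete xm at [3, 4, 8, 16, 20] -> counters=[2,1,0,1,0,1,0,2,0,1,0,0,2,1,0,2,1,0,3,0,0,0,0,1,2,1,2,2,0]
Step 16: insert ihm at [1, 3, 7, 18, 27] -> counters=[2,2,0,2,0,1,0,3,0,1,0,0,2,1,0,2,1,0,4,0,0,0,0,1,2,1,2,3,0]
Final counters=[2,2,0,2,0,1,0,3,0,1,0,0,2,1,0,2,1,0,4,0,0,0,0,1,2,1,2,3,0] -> counters[15]=2

Answer: 2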